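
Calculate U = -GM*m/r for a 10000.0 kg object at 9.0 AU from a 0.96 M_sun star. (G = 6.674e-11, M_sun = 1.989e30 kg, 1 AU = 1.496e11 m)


M = 0.96 * 1.989e30 kg = 1.90944e+30 kg; r = 9.0 AU * 1.496e11 m/AU = 1.3464e+12 m. U = -GM*m/r = -(6.674e-11 * 1.90944e+30 * 10000.0) / 1.3464e+12 = -9.465e+11

-9.465e+11 J


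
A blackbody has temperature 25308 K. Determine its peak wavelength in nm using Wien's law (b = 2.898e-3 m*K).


lam_max = b / T = 2.898e-3 / 25308 = 1.145e-07 m = 114.5092 nm

114.5092 nm


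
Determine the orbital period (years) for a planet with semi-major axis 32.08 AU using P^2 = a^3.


P = a^(3/2) = 32.08^1.5 = 181.6986

181.6986 years


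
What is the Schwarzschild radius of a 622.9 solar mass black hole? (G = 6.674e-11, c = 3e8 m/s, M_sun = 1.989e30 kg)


M = 622.9 * 1.989e30 kg = 1.2389481e+33 kg. rs = 2GM/c^2 = 2 * 6.674e-11 * 1.2389481e+33 / (3e8)^2 = 1.837e+06

1.837e+06 m


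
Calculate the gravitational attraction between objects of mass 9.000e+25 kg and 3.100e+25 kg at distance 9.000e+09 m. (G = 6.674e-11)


F = G*m1*m2/r^2 = 6.674e-11 * 9.000e+25 * 3.100e+25 / (9.000e+09)^2 = 6.674e-11 * 2.790e+51 / 8.100e+19 = 2.299e+21

2.299e+21 N


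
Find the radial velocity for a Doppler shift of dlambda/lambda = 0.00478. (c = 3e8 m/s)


v = (dlambda/lambda) * c = 0.00478 * 3e8 = 1.434e+06

1.434e+06 m/s


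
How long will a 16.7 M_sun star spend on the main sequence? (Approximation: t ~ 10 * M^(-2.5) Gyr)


t = 10 * M^(-2.5) = 10 * 16.7^(-2.5) = 0.0088

0.0088 Gyr


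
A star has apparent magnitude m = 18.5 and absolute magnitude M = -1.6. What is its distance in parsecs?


d = 10^((m - M + 5)/5) = 10^((18.5 - -1.6 + 5)/5) = 104712.8548

104712.8548 pc


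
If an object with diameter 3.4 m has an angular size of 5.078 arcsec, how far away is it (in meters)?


D = size / theta_rad, theta_rad = 5.078 * pi/(180*3600) = 2.462e-05, D = 138105.6206

138105.6206 m


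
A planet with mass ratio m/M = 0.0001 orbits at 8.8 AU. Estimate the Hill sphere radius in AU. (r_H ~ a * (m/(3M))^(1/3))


r_H = a * (m/3M)^(1/3) = 8.8 * (0.0001/3)^(1/3) = 0.2832

0.2832 AU


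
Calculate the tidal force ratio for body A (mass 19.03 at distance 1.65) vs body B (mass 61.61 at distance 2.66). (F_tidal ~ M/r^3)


Ratio = (M1/r1^3) / (M2/r2^3) = (19.03/1.65^3) / (61.61/2.66^3) = 1.2941

1.2941


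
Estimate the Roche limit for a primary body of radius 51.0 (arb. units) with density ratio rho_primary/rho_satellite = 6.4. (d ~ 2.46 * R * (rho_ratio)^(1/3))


d_Roche = 2.46 * 51.0 * 6.4^(1/3) = 232.9335

232.9335


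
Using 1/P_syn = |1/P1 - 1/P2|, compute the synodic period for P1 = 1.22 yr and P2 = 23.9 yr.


1/P_syn = |1/P1 - 1/P2| = |1/1.22 - 1/23.9| => P_syn = 1.2856

1.2856 years


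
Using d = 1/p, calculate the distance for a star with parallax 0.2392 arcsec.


d = 1/p = 1/0.2392 = 4.1806

4.1806 pc


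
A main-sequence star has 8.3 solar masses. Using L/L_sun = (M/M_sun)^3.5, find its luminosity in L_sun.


L/L_sun = (M/M_sun)^3.5 = 8.3^3.5 = 1647.3024

1647.3024 L_sun


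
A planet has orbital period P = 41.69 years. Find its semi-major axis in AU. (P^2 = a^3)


a = P^(2/3) = 41.69^(2/3) = 12.0232

12.0232 AU


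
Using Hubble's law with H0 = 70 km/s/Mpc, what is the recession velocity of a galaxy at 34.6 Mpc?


v = H0 * d = 70 * 34.6 = 2422.0

2422.0 km/s


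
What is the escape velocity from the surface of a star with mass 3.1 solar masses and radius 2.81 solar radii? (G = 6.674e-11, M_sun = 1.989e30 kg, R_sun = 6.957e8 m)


M = 3.1 * 1.989e30 kg = 6.1659e+30 kg; R = 2.81 * 6.957e8 m = 1.954917e+09 m. v_esc = sqrt(2GM/R) = sqrt(2 * 6.674e-11 * 6.1659e+30 / 1.954917e+09) = 648846.813

648846.813 m/s


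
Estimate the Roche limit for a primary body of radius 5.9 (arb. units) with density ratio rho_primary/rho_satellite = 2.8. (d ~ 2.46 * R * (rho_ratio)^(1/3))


d_Roche = 2.46 * 5.9 * 2.8^(1/3) = 20.4569

20.4569


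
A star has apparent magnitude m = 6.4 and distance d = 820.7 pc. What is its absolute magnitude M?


M = m - 5*log10(d) + 5 = 6.4 - 5*log10(820.7) + 5 = -3.1709

-3.1709


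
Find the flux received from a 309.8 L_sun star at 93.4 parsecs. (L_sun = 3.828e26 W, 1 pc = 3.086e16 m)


F = L / (4*pi*d^2) = 1.186e+29 / (4*pi*(2.882e+18)^2) = 1.136e-09

1.136e-09 W/m^2


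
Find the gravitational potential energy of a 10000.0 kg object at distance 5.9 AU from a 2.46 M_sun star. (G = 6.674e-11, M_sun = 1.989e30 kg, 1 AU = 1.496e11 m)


M = 2.46 * 1.989e30 kg = 4.89294e+30 kg; r = 5.9 AU * 1.496e11 m/AU = 8.8264e+11 m. U = -GM*m/r = -(6.674e-11 * 4.89294e+30 * 10000.0) / 8.8264e+11 = -3.700e+12

-3.700e+12 J


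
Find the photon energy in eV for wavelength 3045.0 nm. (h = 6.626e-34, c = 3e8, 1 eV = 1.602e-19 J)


E = hc/lambda = 6.626e-34 * 3e8 / 3.045e-06 = 6.528e-20 J = 0.4075 eV

0.4075 eV


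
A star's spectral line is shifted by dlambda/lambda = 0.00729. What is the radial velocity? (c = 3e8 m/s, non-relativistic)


v = (dlambda/lambda) * c = 0.00729 * 3e8 = 2.187e+06

2.187e+06 m/s


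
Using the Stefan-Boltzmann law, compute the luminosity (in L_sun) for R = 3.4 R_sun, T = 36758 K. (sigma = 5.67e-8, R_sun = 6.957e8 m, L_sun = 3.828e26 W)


R = 3.4 * 6.957e8 m = 2.36538e+09 m. L = 4*pi*R^2*sigma*T^4 = 4*pi*(2.36538e+09)^2 * 5.67e-8 * 36758^4 = 7.277835875e+30 W. L/L_sun = 7.277835875e+30 / 3.828e26 = 19012.1104

19012.1104 L_sun


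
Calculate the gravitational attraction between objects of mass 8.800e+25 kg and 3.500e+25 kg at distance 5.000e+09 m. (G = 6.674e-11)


F = G*m1*m2/r^2 = 6.674e-11 * 8.800e+25 * 3.500e+25 / (5.000e+09)^2 = 6.674e-11 * 3.080e+51 / 2.500e+19 = 8.222e+21

8.222e+21 N


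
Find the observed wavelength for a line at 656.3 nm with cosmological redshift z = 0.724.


lam_obs = lam_emit * (1 + z) = 656.3 * (1 + 0.724) = 1131.4612

1131.4612 nm


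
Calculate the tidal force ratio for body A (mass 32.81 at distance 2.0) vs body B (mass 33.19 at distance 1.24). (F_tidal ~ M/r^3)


Ratio = (M1/r1^3) / (M2/r2^3) = (32.81/2.0^3) / (33.19/1.24^3) = 0.2356

0.2356


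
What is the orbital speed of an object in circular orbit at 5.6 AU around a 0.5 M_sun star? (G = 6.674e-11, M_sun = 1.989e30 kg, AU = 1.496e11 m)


v = sqrt(GM/r) = sqrt(6.674e-11 * 9.945e+29 / 8.378e+11) = 8900.9361

8900.9361 m/s


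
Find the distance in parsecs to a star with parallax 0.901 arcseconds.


d = 1/p = 1/0.901 = 1.1099

1.1099 pc


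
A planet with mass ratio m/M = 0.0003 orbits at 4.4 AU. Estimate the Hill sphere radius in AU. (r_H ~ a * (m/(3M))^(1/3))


r_H = a * (m/3M)^(1/3) = 4.4 * (0.0003/3)^(1/3) = 0.2042

0.2042 AU


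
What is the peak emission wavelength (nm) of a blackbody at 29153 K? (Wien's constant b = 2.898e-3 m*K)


lam_max = b / T = 2.898e-3 / 29153 = 9.941e-08 m = 99.4066 nm

99.4066 nm


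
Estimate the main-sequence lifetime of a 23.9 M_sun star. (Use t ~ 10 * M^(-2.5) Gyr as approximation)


t = 10 * M^(-2.5) = 10 * 23.9^(-2.5) = 0.0036

0.0036 Gyr


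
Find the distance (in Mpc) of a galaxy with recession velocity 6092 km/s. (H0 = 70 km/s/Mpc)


d = v / H0 = 6092 / 70 = 87.0286

87.0286 Mpc


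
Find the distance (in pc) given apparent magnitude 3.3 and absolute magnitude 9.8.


d = 10^((m - M + 5)/5) = 10^((3.3 - 9.8 + 5)/5) = 0.5012

0.5012 pc


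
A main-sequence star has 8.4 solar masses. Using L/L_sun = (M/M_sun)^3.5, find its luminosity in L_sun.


L/L_sun = (M/M_sun)^3.5 = 8.4^3.5 = 1717.8194

1717.8194 L_sun


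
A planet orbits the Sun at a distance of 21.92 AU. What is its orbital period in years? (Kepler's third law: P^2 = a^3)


P = a^(3/2) = 21.92^1.5 = 102.6268

102.6268 years


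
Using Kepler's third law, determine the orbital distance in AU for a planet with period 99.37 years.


a = P^(2/3) = 99.37^(2/3) = 21.4538

21.4538 AU


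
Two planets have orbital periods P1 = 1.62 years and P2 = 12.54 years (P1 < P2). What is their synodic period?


1/P_syn = |1/P1 - 1/P2| = |1/1.62 - 1/12.54| => P_syn = 1.8603

1.8603 years


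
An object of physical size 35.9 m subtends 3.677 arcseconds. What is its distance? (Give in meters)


D = size / theta_rad, theta_rad = 3.677 * pi/(180*3600) = 1.783e-05, D = 2.014e+06

2.014e+06 m


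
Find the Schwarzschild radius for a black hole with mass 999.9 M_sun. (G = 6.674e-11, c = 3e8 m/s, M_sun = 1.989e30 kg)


M = 999.9 * 1.989e30 kg = 1.9888011e+33 kg. rs = 2GM/c^2 = 2 * 6.674e-11 * 1.9888011e+33 / (3e8)^2 = 2.950e+06

2.950e+06 m


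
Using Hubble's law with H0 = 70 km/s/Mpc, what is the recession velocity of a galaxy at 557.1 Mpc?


v = H0 * d = 70 * 557.1 = 38997.0

38997.0 km/s


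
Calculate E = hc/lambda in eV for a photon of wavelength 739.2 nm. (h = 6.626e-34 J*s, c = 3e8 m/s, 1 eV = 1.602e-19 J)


E = hc/lambda = 6.626e-34 * 3e8 / 7.392e-07 = 2.689e-19 J = 1.6786 eV

1.6786 eV


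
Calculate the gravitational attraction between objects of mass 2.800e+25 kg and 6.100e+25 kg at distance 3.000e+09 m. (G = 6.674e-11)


F = G*m1*m2/r^2 = 6.674e-11 * 2.800e+25 * 6.100e+25 / (3.000e+09)^2 = 6.674e-11 * 1.708e+51 / 9.000e+18 = 1.267e+22

1.267e+22 N


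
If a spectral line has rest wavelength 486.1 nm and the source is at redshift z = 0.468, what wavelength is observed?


lam_obs = lam_emit * (1 + z) = 486.1 * (1 + 0.468) = 713.5948

713.5948 nm


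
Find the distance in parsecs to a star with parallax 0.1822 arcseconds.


d = 1/p = 1/0.1822 = 5.4885

5.4885 pc


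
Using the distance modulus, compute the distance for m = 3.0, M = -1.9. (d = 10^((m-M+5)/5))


d = 10^((m - M + 5)/5) = 10^((3.0 - -1.9 + 5)/5) = 95.4993

95.4993 pc


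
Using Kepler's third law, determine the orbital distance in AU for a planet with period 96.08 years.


a = P^(2/3) = 96.08^(2/3) = 20.9776

20.9776 AU


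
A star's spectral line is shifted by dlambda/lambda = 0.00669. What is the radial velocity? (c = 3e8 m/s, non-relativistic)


v = (dlambda/lambda) * c = 0.00669 * 3e8 = 2.007e+06

2.007e+06 m/s


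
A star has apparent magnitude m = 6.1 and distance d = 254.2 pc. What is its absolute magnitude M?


M = m - 5*log10(d) + 5 = 6.1 - 5*log10(254.2) + 5 = -0.9259

-0.9259


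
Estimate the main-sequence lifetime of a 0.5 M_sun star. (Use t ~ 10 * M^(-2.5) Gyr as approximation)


t = 10 * M^(-2.5) = 10 * 0.5^(-2.5) = 56.5685

56.5685 Gyr


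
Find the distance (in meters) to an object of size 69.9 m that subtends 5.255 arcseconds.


D = size / theta_rad, theta_rad = 5.255 * pi/(180*3600) = 2.548e-05, D = 2.744e+06

2.744e+06 m


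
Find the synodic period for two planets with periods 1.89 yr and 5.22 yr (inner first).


1/P_syn = |1/P1 - 1/P2| = |1/1.89 - 1/5.22| => P_syn = 2.9627

2.9627 years


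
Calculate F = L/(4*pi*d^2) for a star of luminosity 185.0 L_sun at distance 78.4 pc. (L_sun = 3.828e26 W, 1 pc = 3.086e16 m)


F = L / (4*pi*d^2) = 7.082e+28 / (4*pi*(2.419e+18)^2) = 9.627e-10

9.627e-10 W/m^2


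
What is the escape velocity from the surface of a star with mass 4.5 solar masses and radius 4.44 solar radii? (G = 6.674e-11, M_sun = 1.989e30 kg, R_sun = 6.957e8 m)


M = 4.5 * 1.989e30 kg = 8.9505e+30 kg; R = 4.44 * 6.957e8 m = 3.088908e+09 m. v_esc = sqrt(2GM/R) = sqrt(2 * 6.674e-11 * 8.9505e+30 / 3.088908e+09) = 621912.4639

621912.4639 m/s


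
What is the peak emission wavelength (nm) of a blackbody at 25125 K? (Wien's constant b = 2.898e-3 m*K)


lam_max = b / T = 2.898e-3 / 25125 = 1.153e-07 m = 115.3433 nm

115.3433 nm


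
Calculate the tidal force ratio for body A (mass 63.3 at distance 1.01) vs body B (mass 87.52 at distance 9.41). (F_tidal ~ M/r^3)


Ratio = (M1/r1^3) / (M2/r2^3) = (63.3/1.01^3) / (87.52/9.41^3) = 584.9263

584.9263


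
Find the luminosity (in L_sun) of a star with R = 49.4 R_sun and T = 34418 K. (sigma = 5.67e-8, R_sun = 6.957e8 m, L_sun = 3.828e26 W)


R = 49.4 * 6.957e8 m = 3.436758e+10 m. L = 4*pi*R^2*sigma*T^4 = 4*pi*(3.436758e+10)^2 * 5.67e-8 * 34418^4 = 1.180954998e+33 W. L/L_sun = 1.180954998e+33 / 3.828e26 = 3.085e+06

3.085e+06 L_sun


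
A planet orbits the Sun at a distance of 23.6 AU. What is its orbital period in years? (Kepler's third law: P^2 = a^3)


P = a^(3/2) = 23.6^1.5 = 114.6484

114.6484 years


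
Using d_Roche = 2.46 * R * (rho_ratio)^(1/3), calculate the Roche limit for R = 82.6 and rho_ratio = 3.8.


d_Roche = 2.46 * 82.6 * 3.8^(1/3) = 317.0855

317.0855


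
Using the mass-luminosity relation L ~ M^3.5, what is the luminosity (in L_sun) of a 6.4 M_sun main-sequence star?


L/L_sun = (M/M_sun)^3.5 = 6.4^3.5 = 663.1777

663.1777 L_sun


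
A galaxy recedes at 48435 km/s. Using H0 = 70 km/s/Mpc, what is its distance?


d = v / H0 = 48435 / 70 = 691.9286

691.9286 Mpc


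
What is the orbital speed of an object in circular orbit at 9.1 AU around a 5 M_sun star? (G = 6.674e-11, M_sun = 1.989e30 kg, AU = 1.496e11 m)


v = sqrt(GM/r) = sqrt(6.674e-11 * 9.945e+30 / 1.361e+12) = 22080.505

22080.505 m/s


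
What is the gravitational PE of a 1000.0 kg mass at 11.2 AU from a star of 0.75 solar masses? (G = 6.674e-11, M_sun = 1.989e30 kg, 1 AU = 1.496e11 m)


M = 0.75 * 1.989e30 kg = 1.49175e+30 kg; r = 11.2 AU * 1.496e11 m/AU = 1.67552e+12 m. U = -GM*m/r = -(6.674e-11 * 1.49175e+30 * 1000.0) / 1.67552e+12 = -5.942e+10

-5.942e+10 J


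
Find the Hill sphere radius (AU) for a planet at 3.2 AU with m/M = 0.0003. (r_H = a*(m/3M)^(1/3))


r_H = a * (m/3M)^(1/3) = 3.2 * (0.0003/3)^(1/3) = 0.1485

0.1485 AU


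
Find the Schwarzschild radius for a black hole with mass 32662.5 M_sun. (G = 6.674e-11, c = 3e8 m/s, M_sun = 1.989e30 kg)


M = 32662.5 * 1.989e30 kg = 6.49657125e+34 kg. rs = 2GM/c^2 = 2 * 6.674e-11 * 6.49657125e+34 / (3e8)^2 = 9.635e+07

9.635e+07 m


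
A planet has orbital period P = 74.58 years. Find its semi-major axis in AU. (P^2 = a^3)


a = P^(2/3) = 74.58^(2/3) = 17.718

17.718 AU


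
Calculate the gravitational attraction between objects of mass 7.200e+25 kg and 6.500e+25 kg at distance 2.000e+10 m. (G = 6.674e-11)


F = G*m1*m2/r^2 = 6.674e-11 * 7.200e+25 * 6.500e+25 / (2.000e+10)^2 = 6.674e-11 * 4.680e+51 / 4.000e+20 = 7.809e+20

7.809e+20 N


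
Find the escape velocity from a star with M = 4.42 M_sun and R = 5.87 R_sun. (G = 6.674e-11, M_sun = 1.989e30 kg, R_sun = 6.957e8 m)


M = 4.42 * 1.989e30 kg = 8.79138e+30 kg; R = 5.87 * 6.957e8 m = 4.083759e+09 m. v_esc = sqrt(2GM/R) = sqrt(2 * 6.674e-11 * 8.79138e+30 / 4.083759e+09) = 536051.5707

536051.5707 m/s


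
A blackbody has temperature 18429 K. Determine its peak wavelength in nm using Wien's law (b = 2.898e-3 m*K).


lam_max = b / T = 2.898e-3 / 18429 = 1.573e-07 m = 157.2522 nm

157.2522 nm


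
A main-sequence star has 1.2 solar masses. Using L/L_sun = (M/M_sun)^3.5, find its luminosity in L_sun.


L/L_sun = (M/M_sun)^3.5 = 1.2^3.5 = 1.8929

1.8929 L_sun


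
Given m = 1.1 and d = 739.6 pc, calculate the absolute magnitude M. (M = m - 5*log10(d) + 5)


M = m - 5*log10(d) + 5 = 1.1 - 5*log10(739.6) + 5 = -8.245

-8.245


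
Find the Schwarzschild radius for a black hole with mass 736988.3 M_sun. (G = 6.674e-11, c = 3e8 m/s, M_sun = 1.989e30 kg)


M = 736988.3 * 1.989e30 kg = 1.465869729e+36 kg. rs = 2GM/c^2 = 2 * 6.674e-11 * 1.465869729e+36 / (3e8)^2 = 2.174e+09

2.174e+09 m


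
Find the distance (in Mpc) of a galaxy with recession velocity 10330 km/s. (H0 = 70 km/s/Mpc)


d = v / H0 = 10330 / 70 = 147.5714

147.5714 Mpc


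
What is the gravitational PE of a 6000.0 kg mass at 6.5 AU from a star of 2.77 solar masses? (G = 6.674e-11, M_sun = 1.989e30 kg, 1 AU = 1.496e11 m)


M = 2.77 * 1.989e30 kg = 5.50953e+30 kg; r = 6.5 AU * 1.496e11 m/AU = 9.724e+11 m. U = -GM*m/r = -(6.674e-11 * 5.50953e+30 * 6000.0) / 9.724e+11 = -2.269e+12

-2.269e+12 J


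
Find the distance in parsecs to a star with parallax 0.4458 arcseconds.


d = 1/p = 1/0.4458 = 2.2432

2.2432 pc


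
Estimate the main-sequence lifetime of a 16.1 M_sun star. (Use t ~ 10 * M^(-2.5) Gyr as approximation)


t = 10 * M^(-2.5) = 10 * 16.1^(-2.5) = 0.0096

0.0096 Gyr


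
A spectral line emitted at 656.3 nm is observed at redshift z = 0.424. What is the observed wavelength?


lam_obs = lam_emit * (1 + z) = 656.3 * (1 + 0.424) = 934.5712

934.5712 nm


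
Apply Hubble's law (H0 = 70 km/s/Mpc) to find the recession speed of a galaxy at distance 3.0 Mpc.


v = H0 * d = 70 * 3.0 = 210.0

210.0 km/s


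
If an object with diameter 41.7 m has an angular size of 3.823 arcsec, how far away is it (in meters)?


D = size / theta_rad, theta_rad = 3.823 * pi/(180*3600) = 1.853e-05, D = 2.250e+06

2.250e+06 m


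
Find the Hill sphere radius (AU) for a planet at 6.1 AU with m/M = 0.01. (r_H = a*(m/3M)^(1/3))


r_H = a * (m/3M)^(1/3) = 6.1 * (0.01/3)^(1/3) = 0.9112

0.9112 AU


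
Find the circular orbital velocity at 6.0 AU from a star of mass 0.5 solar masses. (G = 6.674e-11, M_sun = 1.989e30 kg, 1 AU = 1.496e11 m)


v = sqrt(GM/r) = sqrt(6.674e-11 * 9.945e+29 / 8.976e+11) = 8599.1213

8599.1213 m/s


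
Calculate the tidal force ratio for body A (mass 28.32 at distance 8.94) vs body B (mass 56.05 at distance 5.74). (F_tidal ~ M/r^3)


Ratio = (M1/r1^3) / (M2/r2^3) = (28.32/8.94^3) / (56.05/5.74^3) = 0.1337

0.1337


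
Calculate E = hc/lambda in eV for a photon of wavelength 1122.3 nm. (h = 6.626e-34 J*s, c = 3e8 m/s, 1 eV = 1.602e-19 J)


E = hc/lambda = 6.626e-34 * 3e8 / 1.122e-06 = 1.771e-19 J = 1.1056 eV

1.1056 eV


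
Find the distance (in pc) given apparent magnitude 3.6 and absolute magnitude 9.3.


d = 10^((m - M + 5)/5) = 10^((3.6 - 9.3 + 5)/5) = 0.7244

0.7244 pc


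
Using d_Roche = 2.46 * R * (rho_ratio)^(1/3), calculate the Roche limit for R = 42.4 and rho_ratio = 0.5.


d_Roche = 2.46 * 42.4 * 0.5^(1/3) = 82.7861

82.7861


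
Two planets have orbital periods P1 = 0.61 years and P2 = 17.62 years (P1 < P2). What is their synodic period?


1/P_syn = |1/P1 - 1/P2| = |1/0.61 - 1/17.62| => P_syn = 0.6319

0.6319 years


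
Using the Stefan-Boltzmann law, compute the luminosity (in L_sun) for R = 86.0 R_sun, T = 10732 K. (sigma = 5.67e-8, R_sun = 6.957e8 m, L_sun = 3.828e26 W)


R = 86.0 * 6.957e8 m = 5.98302e+10 m. L = 4*pi*R^2*sigma*T^4 = 4*pi*(5.98302e+10)^2 * 5.67e-8 * 10732^4 = 3.383424487e+31 W. L/L_sun = 3.383424487e+31 / 3.828e26 = 88386.2196

88386.2196 L_sun


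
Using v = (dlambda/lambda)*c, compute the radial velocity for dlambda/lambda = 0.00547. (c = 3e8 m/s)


v = (dlambda/lambda) * c = 0.00547 * 3e8 = 1.641e+06

1.641e+06 m/s


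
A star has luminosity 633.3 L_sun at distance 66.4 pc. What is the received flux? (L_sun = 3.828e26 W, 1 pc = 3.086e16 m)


F = L / (4*pi*d^2) = 2.424e+29 / (4*pi*(2.049e+18)^2) = 4.595e-09

4.595e-09 W/m^2


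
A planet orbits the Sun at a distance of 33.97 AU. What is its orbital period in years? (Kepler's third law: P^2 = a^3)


P = a^(3/2) = 33.97^1.5 = 197.99

197.99 years


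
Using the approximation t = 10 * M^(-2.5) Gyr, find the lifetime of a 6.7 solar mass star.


t = 10 * M^(-2.5) = 10 * 6.7^(-2.5) = 0.0861

0.0861 Gyr


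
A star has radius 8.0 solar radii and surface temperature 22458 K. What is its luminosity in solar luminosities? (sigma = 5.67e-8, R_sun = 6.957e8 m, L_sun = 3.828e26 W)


R = 8.0 * 6.957e8 m = 5.5656e+09 m. L = 4*pi*R^2*sigma*T^4 = 4*pi*(5.5656e+09)^2 * 5.67e-8 * 22458^4 = 5.61437237e+30 W. L/L_sun = 5.61437237e+30 / 3.828e26 = 14666.5945

14666.5945 L_sun


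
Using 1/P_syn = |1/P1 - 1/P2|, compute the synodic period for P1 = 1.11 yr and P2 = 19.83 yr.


1/P_syn = |1/P1 - 1/P2| = |1/1.11 - 1/19.83| => P_syn = 1.1758

1.1758 years


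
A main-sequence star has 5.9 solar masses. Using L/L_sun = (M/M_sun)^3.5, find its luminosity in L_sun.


L/L_sun = (M/M_sun)^3.5 = 5.9^3.5 = 498.8639

498.8639 L_sun


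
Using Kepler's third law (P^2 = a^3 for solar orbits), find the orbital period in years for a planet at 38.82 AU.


P = a^(3/2) = 38.82^1.5 = 241.8707

241.8707 years


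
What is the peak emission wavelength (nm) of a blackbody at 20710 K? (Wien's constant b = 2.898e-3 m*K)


lam_max = b / T = 2.898e-3 / 20710 = 1.399e-07 m = 139.9324 nm

139.9324 nm


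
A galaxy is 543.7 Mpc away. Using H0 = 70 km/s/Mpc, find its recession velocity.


v = H0 * d = 70 * 543.7 = 38059.0

38059.0 km/s


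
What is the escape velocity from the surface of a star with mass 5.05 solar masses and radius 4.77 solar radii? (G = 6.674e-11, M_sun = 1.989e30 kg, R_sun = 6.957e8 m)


M = 5.05 * 1.989e30 kg = 1.004445e+31 kg; R = 4.77 * 6.957e8 m = 3.318489e+09 m. v_esc = sqrt(2GM/R) = sqrt(2 * 6.674e-11 * 1.004445e+31 / 3.318489e+09) = 635625.0266

635625.0266 m/s


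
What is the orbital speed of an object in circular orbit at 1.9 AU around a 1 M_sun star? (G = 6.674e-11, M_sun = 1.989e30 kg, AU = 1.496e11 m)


v = sqrt(GM/r) = sqrt(6.674e-11 * 1.989e+30 / 2.842e+11) = 21610.6533

21610.6533 m/s


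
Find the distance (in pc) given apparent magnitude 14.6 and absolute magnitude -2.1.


d = 10^((m - M + 5)/5) = 10^((14.6 - -2.1 + 5)/5) = 21877.6162

21877.6162 pc


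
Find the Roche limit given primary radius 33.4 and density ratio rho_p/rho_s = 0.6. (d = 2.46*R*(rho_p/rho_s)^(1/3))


d_Roche = 2.46 * 33.4 * 0.6^(1/3) = 69.2998

69.2998


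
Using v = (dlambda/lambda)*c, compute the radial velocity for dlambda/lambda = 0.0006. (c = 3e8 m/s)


v = (dlambda/lambda) * c = 0.0006 * 3e8 = 180000.0

180000.0 m/s


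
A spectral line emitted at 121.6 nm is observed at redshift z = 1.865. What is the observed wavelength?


lam_obs = lam_emit * (1 + z) = 121.6 * (1 + 1.865) = 348.384

348.384 nm


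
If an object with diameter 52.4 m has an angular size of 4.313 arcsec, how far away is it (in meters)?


D = size / theta_rad, theta_rad = 4.313 * pi/(180*3600) = 2.091e-05, D = 2.506e+06

2.506e+06 m


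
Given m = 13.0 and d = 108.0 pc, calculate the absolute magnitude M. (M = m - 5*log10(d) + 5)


M = m - 5*log10(d) + 5 = 13.0 - 5*log10(108.0) + 5 = 7.8329

7.8329


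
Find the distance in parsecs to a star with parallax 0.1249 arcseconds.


d = 1/p = 1/0.1249 = 8.0064

8.0064 pc


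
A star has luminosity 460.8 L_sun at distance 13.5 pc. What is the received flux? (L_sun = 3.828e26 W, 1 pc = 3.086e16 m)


F = L / (4*pi*d^2) = 1.764e+29 / (4*pi*(4.166e+17)^2) = 8.088e-08

8.088e-08 W/m^2


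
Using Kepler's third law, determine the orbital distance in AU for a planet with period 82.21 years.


a = P^(2/3) = 82.21^(2/3) = 18.9067

18.9067 AU


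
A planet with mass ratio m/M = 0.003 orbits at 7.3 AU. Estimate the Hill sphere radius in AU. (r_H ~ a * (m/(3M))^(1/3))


r_H = a * (m/3M)^(1/3) = 7.3 * (0.003/3)^(1/3) = 0.73

0.73 AU


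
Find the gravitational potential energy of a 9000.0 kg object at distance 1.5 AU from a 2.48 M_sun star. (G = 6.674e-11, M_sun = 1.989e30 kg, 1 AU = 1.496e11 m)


M = 2.48 * 1.989e30 kg = 4.93272e+30 kg; r = 1.5 AU * 1.496e11 m/AU = 2.244e+11 m. U = -GM*m/r = -(6.674e-11 * 4.93272e+30 * 9000.0) / 2.244e+11 = -1.320e+13

-1.320e+13 J


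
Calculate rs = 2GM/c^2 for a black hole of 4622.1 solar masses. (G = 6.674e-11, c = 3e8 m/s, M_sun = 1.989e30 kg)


M = 4622.1 * 1.989e30 kg = 9.1933569e+33 kg. rs = 2GM/c^2 = 2 * 6.674e-11 * 9.1933569e+33 / (3e8)^2 = 1.363e+07

1.363e+07 m


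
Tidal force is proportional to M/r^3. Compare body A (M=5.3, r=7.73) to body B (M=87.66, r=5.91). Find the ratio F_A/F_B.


Ratio = (M1/r1^3) / (M2/r2^3) = (5.3/7.73^3) / (87.66/5.91^3) = 0.027

0.027


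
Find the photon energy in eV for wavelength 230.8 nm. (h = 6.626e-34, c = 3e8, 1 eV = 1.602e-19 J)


E = hc/lambda = 6.626e-34 * 3e8 / 2.308e-07 = 8.613e-19 J = 5.3762 eV

5.3762 eV


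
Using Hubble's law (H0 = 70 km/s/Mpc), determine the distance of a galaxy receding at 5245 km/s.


d = v / H0 = 5245 / 70 = 74.9286

74.9286 Mpc


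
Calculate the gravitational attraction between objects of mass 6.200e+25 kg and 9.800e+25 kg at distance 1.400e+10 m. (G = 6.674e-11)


F = G*m1*m2/r^2 = 6.674e-11 * 6.200e+25 * 9.800e+25 / (1.400e+10)^2 = 6.674e-11 * 6.076e+51 / 1.960e+20 = 2.069e+21

2.069e+21 N


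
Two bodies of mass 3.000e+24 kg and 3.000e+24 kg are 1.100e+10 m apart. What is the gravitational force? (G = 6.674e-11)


F = G*m1*m2/r^2 = 6.674e-11 * 3.000e+24 * 3.000e+24 / (1.100e+10)^2 = 6.674e-11 * 9.000e+48 / 1.210e+20 = 4.964e+18

4.964e+18 N


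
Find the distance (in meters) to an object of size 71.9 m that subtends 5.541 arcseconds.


D = size / theta_rad, theta_rad = 5.541 * pi/(180*3600) = 2.686e-05, D = 2.676e+06

2.676e+06 m


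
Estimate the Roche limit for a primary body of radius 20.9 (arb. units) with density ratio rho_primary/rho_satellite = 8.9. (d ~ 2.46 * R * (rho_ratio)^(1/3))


d_Roche = 2.46 * 20.9 * 8.9^(1/3) = 106.5479

106.5479


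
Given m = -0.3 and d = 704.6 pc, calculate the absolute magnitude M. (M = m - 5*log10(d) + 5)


M = m - 5*log10(d) + 5 = -0.3 - 5*log10(704.6) + 5 = -9.5397

-9.5397


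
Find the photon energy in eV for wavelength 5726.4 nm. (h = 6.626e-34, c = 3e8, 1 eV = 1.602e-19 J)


E = hc/lambda = 6.626e-34 * 3e8 / 5.726e-06 = 3.471e-20 J = 0.2167 eV

0.2167 eV


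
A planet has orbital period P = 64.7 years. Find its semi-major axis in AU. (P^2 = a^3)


a = P^(2/3) = 64.7^(2/3) = 16.1165

16.1165 AU


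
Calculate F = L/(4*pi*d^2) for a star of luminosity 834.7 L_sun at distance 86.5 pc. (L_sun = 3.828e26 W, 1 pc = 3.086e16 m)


F = L / (4*pi*d^2) = 3.195e+29 / (4*pi*(2.669e+18)^2) = 3.568e-09

3.568e-09 W/m^2


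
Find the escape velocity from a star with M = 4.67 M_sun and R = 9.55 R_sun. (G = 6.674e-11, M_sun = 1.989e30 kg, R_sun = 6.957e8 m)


M = 4.67 * 1.989e30 kg = 9.28863e+30 kg; R = 9.55 * 6.957e8 m = 6.643935e+09 m. v_esc = sqrt(2GM/R) = sqrt(2 * 6.674e-11 * 9.28863e+30 / 6.643935e+09) = 431987.5628

431987.5628 m/s


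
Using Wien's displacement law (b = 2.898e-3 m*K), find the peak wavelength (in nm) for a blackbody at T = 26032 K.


lam_max = b / T = 2.898e-3 / 26032 = 1.113e-07 m = 111.3245 nm

111.3245 nm


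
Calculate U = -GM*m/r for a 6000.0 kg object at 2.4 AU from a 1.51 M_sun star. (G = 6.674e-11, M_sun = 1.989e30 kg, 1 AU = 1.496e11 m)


M = 1.51 * 1.989e30 kg = 3.00339e+30 kg; r = 2.4 AU * 1.496e11 m/AU = 3.5904e+11 m. U = -GM*m/r = -(6.674e-11 * 3.00339e+30 * 6000.0) / 3.5904e+11 = -3.350e+12

-3.350e+12 J


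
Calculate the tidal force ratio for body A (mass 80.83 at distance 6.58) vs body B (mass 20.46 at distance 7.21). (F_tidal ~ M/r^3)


Ratio = (M1/r1^3) / (M2/r2^3) = (80.83/6.58^3) / (20.46/7.21^3) = 5.1975

5.1975


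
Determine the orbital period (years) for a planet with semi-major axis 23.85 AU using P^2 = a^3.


P = a^(3/2) = 23.85^1.5 = 116.475

116.475 years


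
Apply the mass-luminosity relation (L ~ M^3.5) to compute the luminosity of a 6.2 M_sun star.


L/L_sun = (M/M_sun)^3.5 = 6.2^3.5 = 593.4319

593.4319 L_sun


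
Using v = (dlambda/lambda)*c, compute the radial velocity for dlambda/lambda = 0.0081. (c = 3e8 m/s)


v = (dlambda/lambda) * c = 0.0081 * 3e8 = 2.430e+06

2.430e+06 m/s


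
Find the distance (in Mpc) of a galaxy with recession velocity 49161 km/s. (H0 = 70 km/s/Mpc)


d = v / H0 = 49161 / 70 = 702.3

702.3 Mpc


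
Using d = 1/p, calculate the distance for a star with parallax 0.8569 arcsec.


d = 1/p = 1/0.8569 = 1.167

1.167 pc


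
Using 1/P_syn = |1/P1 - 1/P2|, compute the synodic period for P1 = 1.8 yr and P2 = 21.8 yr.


1/P_syn = |1/P1 - 1/P2| = |1/1.8 - 1/21.8| => P_syn = 1.962

1.962 years


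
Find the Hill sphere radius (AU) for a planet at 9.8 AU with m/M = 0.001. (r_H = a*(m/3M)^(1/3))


r_H = a * (m/3M)^(1/3) = 9.8 * (0.001/3)^(1/3) = 0.6795

0.6795 AU


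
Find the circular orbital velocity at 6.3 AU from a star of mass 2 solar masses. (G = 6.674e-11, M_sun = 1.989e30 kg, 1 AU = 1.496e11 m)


v = sqrt(GM/r) = sqrt(6.674e-11 * 3.978e+30 / 9.425e+11) = 16783.7661

16783.7661 m/s


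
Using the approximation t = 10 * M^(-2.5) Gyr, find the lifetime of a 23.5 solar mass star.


t = 10 * M^(-2.5) = 10 * 23.5^(-2.5) = 0.0037

0.0037 Gyr


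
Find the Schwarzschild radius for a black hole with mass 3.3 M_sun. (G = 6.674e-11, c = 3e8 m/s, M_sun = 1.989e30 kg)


M = 3.3 * 1.989e30 kg = 6.5637e+30 kg. rs = 2GM/c^2 = 2 * 6.674e-11 * 6.5637e+30 / (3e8)^2 = 9734.6964

9734.6964 m


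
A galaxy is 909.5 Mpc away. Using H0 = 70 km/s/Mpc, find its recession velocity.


v = H0 * d = 70 * 909.5 = 63665.0

63665.0 km/s


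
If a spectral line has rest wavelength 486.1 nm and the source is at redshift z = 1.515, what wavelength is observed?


lam_obs = lam_emit * (1 + z) = 486.1 * (1 + 1.515) = 1222.5415

1222.5415 nm


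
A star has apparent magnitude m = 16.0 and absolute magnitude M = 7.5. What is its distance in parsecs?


d = 10^((m - M + 5)/5) = 10^((16.0 - 7.5 + 5)/5) = 501.1872

501.1872 pc


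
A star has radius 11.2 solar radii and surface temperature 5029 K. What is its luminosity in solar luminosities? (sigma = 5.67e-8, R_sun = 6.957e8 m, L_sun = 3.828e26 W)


R = 11.2 * 6.957e8 m = 7.79184e+09 m. L = 4*pi*R^2*sigma*T^4 = 4*pi*(7.79184e+09)^2 * 5.67e-8 * 5029^4 = 2.766938571e+28 W. L/L_sun = 2.766938571e+28 / 3.828e26 = 72.2816

72.2816 L_sun


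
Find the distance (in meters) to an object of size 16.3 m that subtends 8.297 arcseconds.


D = size / theta_rad, theta_rad = 8.297 * pi/(180*3600) = 4.022e-05, D = 405220.7234

405220.7234 m


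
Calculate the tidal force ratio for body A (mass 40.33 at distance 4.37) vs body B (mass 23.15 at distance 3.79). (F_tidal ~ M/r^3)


Ratio = (M1/r1^3) / (M2/r2^3) = (40.33/4.37^3) / (23.15/3.79^3) = 1.1365

1.1365


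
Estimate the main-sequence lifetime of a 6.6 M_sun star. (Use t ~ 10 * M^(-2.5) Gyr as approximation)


t = 10 * M^(-2.5) = 10 * 6.6^(-2.5) = 0.0894

0.0894 Gyr


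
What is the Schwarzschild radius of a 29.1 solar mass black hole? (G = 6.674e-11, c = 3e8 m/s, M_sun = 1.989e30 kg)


M = 29.1 * 1.989e30 kg = 5.78799e+31 kg. rs = 2GM/c^2 = 2 * 6.674e-11 * 5.78799e+31 / (3e8)^2 = 85842.3228

85842.3228 m


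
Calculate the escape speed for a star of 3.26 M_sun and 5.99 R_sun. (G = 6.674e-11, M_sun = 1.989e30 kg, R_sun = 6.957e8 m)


M = 3.26 * 1.989e30 kg = 6.48414e+30 kg; R = 5.99 * 6.957e8 m = 4.167243e+09 m. v_esc = sqrt(2GM/R) = sqrt(2 * 6.674e-11 * 6.48414e+30 / 4.167243e+09) = 455732.3708

455732.3708 m/s


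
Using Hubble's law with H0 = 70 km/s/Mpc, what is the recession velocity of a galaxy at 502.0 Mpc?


v = H0 * d = 70 * 502.0 = 35140.0

35140.0 km/s


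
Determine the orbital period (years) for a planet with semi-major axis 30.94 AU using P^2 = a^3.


P = a^(3/2) = 30.94^1.5 = 172.0998

172.0998 years


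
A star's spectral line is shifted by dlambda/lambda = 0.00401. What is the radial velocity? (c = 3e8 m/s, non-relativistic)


v = (dlambda/lambda) * c = 0.00401 * 3e8 = 1.203e+06

1.203e+06 m/s


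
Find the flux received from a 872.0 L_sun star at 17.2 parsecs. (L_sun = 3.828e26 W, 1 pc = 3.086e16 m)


F = L / (4*pi*d^2) = 3.338e+29 / (4*pi*(5.308e+17)^2) = 9.428e-08

9.428e-08 W/m^2


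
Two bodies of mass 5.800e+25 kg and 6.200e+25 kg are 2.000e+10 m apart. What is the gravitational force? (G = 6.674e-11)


F = G*m1*m2/r^2 = 6.674e-11 * 5.800e+25 * 6.200e+25 / (2.000e+10)^2 = 6.674e-11 * 3.596e+51 / 4.000e+20 = 6.000e+20

6.000e+20 N


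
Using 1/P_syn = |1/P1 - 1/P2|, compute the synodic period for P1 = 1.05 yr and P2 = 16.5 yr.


1/P_syn = |1/P1 - 1/P2| = |1/1.05 - 1/16.5| => P_syn = 1.1214

1.1214 years


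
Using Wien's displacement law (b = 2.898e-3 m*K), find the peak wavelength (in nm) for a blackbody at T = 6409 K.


lam_max = b / T = 2.898e-3 / 6409 = 4.522e-07 m = 452.1766 nm

452.1766 nm


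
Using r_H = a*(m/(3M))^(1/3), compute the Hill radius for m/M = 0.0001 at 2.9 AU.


r_H = a * (m/3M)^(1/3) = 2.9 * (0.0001/3)^(1/3) = 0.0933

0.0933 AU


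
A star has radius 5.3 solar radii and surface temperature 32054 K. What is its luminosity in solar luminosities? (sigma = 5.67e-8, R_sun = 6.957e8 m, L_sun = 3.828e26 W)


R = 5.3 * 6.957e8 m = 3.68721e+09 m. L = 4*pi*R^2*sigma*T^4 = 4*pi*(3.68721e+09)^2 * 5.67e-8 * 32054^4 = 1.02262781e+31 W. L/L_sun = 1.02262781e+31 / 3.828e26 = 26714.4151

26714.4151 L_sun


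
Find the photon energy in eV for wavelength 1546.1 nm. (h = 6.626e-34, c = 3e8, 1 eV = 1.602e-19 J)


E = hc/lambda = 6.626e-34 * 3e8 / 1.546e-06 = 1.286e-19 J = 0.8026 eV

0.8026 eV


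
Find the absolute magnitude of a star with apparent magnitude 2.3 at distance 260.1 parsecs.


M = m - 5*log10(d) + 5 = 2.3 - 5*log10(260.1) + 5 = -4.7757

-4.7757


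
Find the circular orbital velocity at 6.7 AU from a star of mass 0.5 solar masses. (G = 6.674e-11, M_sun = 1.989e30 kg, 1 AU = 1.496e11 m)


v = sqrt(GM/r) = sqrt(6.674e-11 * 9.945e+29 / 1.002e+12) = 8137.5243

8137.5243 m/s


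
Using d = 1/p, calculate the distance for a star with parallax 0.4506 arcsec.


d = 1/p = 1/0.4506 = 2.2193

2.2193 pc


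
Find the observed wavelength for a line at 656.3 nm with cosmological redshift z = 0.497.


lam_obs = lam_emit * (1 + z) = 656.3 * (1 + 0.497) = 982.4811

982.4811 nm


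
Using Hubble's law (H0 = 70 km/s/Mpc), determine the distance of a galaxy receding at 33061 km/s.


d = v / H0 = 33061 / 70 = 472.3

472.3 Mpc


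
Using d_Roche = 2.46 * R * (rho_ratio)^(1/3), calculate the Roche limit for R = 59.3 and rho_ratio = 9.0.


d_Roche = 2.46 * 59.3 * 9.0^(1/3) = 303.4385

303.4385


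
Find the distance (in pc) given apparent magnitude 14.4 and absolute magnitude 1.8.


d = 10^((m - M + 5)/5) = 10^((14.4 - 1.8 + 5)/5) = 3311.3112

3311.3112 pc


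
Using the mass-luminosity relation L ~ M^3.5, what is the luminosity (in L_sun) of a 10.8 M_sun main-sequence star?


L/L_sun = (M/M_sun)^3.5 = 10.8^3.5 = 4139.8361

4139.8361 L_sun


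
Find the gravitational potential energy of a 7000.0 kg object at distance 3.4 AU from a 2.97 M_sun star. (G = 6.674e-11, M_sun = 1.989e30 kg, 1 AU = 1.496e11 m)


M = 2.97 * 1.989e30 kg = 5.90733e+30 kg; r = 3.4 AU * 1.496e11 m/AU = 5.0864e+11 m. U = -GM*m/r = -(6.674e-11 * 5.90733e+30 * 7000.0) / 5.0864e+11 = -5.426e+12

-5.426e+12 J


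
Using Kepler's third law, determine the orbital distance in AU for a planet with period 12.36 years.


a = P^(2/3) = 12.36^(2/3) = 5.3458

5.3458 AU


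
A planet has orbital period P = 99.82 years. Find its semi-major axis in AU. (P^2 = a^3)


a = P^(2/3) = 99.82^(2/3) = 21.5185

21.5185 AU


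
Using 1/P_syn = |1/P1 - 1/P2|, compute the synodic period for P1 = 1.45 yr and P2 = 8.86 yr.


1/P_syn = |1/P1 - 1/P2| = |1/1.45 - 1/8.86| => P_syn = 1.7337

1.7337 years


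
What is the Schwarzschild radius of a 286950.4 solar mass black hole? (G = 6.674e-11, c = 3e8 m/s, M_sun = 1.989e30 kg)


M = 286950.4 * 1.989e30 kg = 5.707443456e+35 kg. rs = 2GM/c^2 = 2 * 6.674e-11 * 5.707443456e+35 / (3e8)^2 = 8.465e+08

8.465e+08 m


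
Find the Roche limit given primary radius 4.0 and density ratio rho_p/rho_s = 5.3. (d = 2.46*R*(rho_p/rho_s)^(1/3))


d_Roche = 2.46 * 4.0 * 5.3^(1/3) = 17.1562

17.1562


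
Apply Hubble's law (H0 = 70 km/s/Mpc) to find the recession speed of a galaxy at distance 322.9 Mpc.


v = H0 * d = 70 * 322.9 = 22603.0

22603.0 km/s


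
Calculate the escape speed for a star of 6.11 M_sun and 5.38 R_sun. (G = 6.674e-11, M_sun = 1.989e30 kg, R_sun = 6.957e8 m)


M = 6.11 * 1.989e30 kg = 1.215279e+31 kg; R = 5.38 * 6.957e8 m = 3.742866e+09 m. v_esc = sqrt(2GM/R) = sqrt(2 * 6.674e-11 * 1.215279e+31 / 3.742866e+09) = 658330.4697

658330.4697 m/s


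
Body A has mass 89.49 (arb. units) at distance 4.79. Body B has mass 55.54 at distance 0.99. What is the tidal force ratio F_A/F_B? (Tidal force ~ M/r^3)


Ratio = (M1/r1^3) / (M2/r2^3) = (89.49/4.79^3) / (55.54/0.99^3) = 0.0142

0.0142


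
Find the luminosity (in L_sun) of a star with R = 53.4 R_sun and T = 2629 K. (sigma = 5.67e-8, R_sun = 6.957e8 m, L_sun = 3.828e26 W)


R = 53.4 * 6.957e8 m = 3.715038e+10 m. L = 4*pi*R^2*sigma*T^4 = 4*pi*(3.715038e+10)^2 * 5.67e-8 * 2629^4 = 4.697662242e+28 W. L/L_sun = 4.697662242e+28 / 3.828e26 = 122.7184

122.7184 L_sun


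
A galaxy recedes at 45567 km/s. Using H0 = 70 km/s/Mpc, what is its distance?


d = v / H0 = 45567 / 70 = 650.9571

650.9571 Mpc


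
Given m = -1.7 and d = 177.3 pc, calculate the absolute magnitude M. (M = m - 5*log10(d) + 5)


M = m - 5*log10(d) + 5 = -1.7 - 5*log10(177.3) + 5 = -7.9435

-7.9435


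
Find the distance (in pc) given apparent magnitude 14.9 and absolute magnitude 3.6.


d = 10^((m - M + 5)/5) = 10^((14.9 - 3.6 + 5)/5) = 1819.7009

1819.7009 pc


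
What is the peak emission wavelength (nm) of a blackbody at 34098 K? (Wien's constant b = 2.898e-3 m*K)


lam_max = b / T = 2.898e-3 / 34098 = 8.499e-08 m = 84.9903 nm

84.9903 nm


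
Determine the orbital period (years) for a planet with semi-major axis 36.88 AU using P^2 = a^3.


P = a^(3/2) = 36.88^1.5 = 223.9682

223.9682 years


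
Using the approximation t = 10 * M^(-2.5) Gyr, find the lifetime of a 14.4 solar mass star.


t = 10 * M^(-2.5) = 10 * 14.4^(-2.5) = 0.0127

0.0127 Gyr


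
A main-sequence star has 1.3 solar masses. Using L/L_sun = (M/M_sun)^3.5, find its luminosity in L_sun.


L/L_sun = (M/M_sun)^3.5 = 1.3^3.5 = 2.505

2.505 L_sun


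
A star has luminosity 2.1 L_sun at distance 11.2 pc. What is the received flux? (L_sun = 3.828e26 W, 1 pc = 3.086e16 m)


F = L / (4*pi*d^2) = 8.039e+26 / (4*pi*(3.456e+17)^2) = 5.355e-10

5.355e-10 W/m^2


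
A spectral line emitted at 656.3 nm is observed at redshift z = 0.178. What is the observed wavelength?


lam_obs = lam_emit * (1 + z) = 656.3 * (1 + 0.178) = 773.1214

773.1214 nm


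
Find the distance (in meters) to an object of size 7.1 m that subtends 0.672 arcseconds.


D = size / theta_rad, theta_rad = 0.672 * pi/(180*3600) = 3.258e-06, D = 2.179e+06

2.179e+06 m


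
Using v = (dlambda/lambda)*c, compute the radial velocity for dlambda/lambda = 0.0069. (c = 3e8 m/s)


v = (dlambda/lambda) * c = 0.0069 * 3e8 = 2.070e+06

2.070e+06 m/s


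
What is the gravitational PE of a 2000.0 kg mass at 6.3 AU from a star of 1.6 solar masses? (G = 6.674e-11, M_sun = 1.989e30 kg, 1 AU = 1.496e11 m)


M = 1.6 * 1.989e30 kg = 3.1824e+30 kg; r = 6.3 AU * 1.496e11 m/AU = 9.4248e+11 m. U = -GM*m/r = -(6.674e-11 * 3.1824e+30 * 2000.0) / 9.4248e+11 = -4.507e+11

-4.507e+11 J


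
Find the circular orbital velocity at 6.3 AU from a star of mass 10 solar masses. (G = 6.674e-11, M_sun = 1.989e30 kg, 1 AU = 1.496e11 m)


v = sqrt(GM/r) = sqrt(6.674e-11 * 1.989e+31 / 9.425e+11) = 37529.642

37529.642 m/s


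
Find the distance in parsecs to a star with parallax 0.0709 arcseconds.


d = 1/p = 1/0.0709 = 14.1044

14.1044 pc


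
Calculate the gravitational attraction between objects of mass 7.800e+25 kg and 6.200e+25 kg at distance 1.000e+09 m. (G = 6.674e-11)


F = G*m1*m2/r^2 = 6.674e-11 * 7.800e+25 * 6.200e+25 / (1.000e+09)^2 = 6.674e-11 * 4.836e+51 / 1.000e+18 = 3.228e+23

3.228e+23 N


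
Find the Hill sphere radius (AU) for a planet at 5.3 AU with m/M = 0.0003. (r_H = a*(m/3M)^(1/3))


r_H = a * (m/3M)^(1/3) = 5.3 * (0.0003/3)^(1/3) = 0.246

0.246 AU
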